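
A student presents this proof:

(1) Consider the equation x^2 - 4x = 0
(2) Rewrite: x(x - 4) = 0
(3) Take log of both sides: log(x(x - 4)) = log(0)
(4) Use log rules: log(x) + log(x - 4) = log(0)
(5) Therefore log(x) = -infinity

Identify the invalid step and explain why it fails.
Step 3: Take log of both sides: log(x(x - 4)) = log(0)

Step 3 takes the logarithm of both sides, resulting in log(0) on the right side. The logarithm is only defined for positive numbers; log(0) is undefined (approaches negative infinity). This operation is invalid.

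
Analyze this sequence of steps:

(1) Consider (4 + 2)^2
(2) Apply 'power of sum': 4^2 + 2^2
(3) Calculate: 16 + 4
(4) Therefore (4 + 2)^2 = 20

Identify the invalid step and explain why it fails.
Step 2: Apply 'power of sum': 4^2 + 2^2

Step 2 incorrectly applies a non-existent rule '(a+b)^n = a^n + b^n'. This is false in general. The correct expansion uses the binomial theorem. The actual value is (4 + 2)^2 = 6^2 = 36, not 20.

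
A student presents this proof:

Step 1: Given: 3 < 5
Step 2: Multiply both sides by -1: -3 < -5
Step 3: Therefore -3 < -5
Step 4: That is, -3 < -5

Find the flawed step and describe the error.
Step 2: Multiply both sides by -1: -3 < -5

Step 2 multiplies both sides by -1 but fails to reverse the inequality sign. When multiplying (or dividing) an inequality by a negative number, the direction must be reversed. Since 3 < 5, we should get -3 > -5, i.e., -3 > -5.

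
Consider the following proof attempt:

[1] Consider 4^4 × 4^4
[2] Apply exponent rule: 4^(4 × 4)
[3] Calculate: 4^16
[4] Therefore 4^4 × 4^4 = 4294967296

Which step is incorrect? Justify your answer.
Step 2: Apply exponent rule: 4^(4 × 4)

Step 2 incorrectly states that a^b × a^c = a^(b×c). The correct rule is a^b × a^c = a^(b+c). The actual value is 4^4 × 4^4 = 4^8 = 65536, not 4^16 = 4294967296.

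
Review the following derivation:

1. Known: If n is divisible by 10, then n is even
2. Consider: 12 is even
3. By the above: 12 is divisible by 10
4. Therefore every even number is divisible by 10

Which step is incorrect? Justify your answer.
Step 3: By the above: 12 is divisible by 10

Step 3 commits the fallacy of affirming the consequent. The known fact 'divisible by 10 → even' does NOT imply 'even → divisible by 10'. That would be the converse, which is false. For example, 12 is even but 12 ÷ 10 = 1.20, which is not an integer.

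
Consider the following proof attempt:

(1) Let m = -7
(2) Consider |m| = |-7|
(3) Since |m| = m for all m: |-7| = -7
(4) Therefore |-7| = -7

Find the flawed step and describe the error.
Step 3: Since |m| = m for all m: |-7| = -7

Step 3 incorrectly states that |m| = m for all m. The correct definition is |m| = m when m >= 0, and |m| = -m when m < 0. Since -7 < 0, we have |-7| = -(-7) = 7, not -7.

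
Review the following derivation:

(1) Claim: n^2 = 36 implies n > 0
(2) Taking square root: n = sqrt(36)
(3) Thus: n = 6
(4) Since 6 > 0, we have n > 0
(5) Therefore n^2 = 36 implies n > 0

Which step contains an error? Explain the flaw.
Step 2: Taking square root: n = sqrt(36)

Step 2 takes the square root and assumes the positive root only. The equation n^2 = 36 actually has two solutions: n = 6 and n = -6. The proof silently assumes n > 0 without justification, then uses this assumption to conclude n > 0, which is circular. The counterexample n = -6 shows the claim is false.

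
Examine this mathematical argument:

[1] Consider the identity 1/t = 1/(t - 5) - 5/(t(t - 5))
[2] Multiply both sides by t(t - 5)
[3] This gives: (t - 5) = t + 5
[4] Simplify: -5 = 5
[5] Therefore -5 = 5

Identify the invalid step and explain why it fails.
Step 3: This gives: (t - 5) = t + 5

Step 3 makes a sign error when clearing denominators. Multiplying -5/(t(t - 5)) by t(t - 5) gives -5, not +5. The correct result is (t - 5) = t - 5, which is trivially true, not (t - 5) = t + 5. (Step 1 is a valid identity: 1/(t - 5) - 5/(t(t - 5)) = (t - 5)/(t(t - 5)) = 1/t.)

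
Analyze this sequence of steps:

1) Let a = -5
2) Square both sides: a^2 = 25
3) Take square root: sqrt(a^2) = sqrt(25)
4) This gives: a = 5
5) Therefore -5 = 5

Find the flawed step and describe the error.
Step 4: This gives: a = 5

Step 4 incorrectly states that sqrt(a^2) = a. The correct identity is sqrt(a^2) = |a|. Since a = -5 < 0, we have sqrt(a^2) = |-5| = 5, not a = -5.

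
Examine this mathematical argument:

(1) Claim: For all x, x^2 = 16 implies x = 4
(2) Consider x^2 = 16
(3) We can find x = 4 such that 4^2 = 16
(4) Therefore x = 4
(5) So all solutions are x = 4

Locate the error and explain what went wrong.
Step 4: Therefore x = 4

Step 4 incorrectly concludes that x = 4 is the only solution. The proof shows that x = 4 is A solution (existence), but does not show it is the ONLY solution (uniqueness). In fact, x = -4 is also a solution since (-4)^2 = 16. Finding one solution doesn't prove there are no others.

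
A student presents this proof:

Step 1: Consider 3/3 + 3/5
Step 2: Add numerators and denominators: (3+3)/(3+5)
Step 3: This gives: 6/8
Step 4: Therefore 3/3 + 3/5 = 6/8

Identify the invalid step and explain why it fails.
Step 2: Add numerators and denominators: (3+3)/(3+5)

Step 2 incorrectly adds fractions by separately adding numerators and denominators. This is wrong. The correct method requires a common denominator: 3/3 + 3/5 = (3×5 + 3×3)/(3×5) = 24/15 = 8/5. The method used gives 6/8, which is different.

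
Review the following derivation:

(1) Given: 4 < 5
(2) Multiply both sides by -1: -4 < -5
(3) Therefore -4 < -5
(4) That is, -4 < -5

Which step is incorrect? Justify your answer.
Step 2: Multiply both sides by -1: -4 < -5

Step 2 multiplies both sides by -1 but fails to reverse the inequality sign. When multiplying (or dividing) an inequality by a negative number, the direction must be reversed. Since 4 < 5, we should get -4 > -5, i.e., -4 > -5.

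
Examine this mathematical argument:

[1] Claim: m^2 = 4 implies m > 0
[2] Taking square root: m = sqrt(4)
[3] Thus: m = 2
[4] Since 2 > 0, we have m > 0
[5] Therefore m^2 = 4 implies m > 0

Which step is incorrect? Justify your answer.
Step 2: Taking square root: m = sqrt(4)

Step 2 takes the square root and assumes the positive root only. The equation m^2 = 4 actually has two solutions: m = 2 and m = -2. The proof silently assumes m > 0 without justification, then uses this assumption to conclude m > 0, which is circular. The counterexample m = -2 shows the claim is false.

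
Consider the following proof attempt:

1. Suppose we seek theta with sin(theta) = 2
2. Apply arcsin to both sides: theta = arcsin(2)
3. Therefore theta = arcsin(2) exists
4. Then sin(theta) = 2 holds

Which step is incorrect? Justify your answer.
Step 2: Apply arcsin to both sides: theta = arcsin(2)

Step 2 applies arcsin to 2. However, arcsin(x) is only defined for x in [-1, 1] because sin(theta) can only produce values in that range. Since |2| > 1, arcsin(2) is undefined. There is no angle whose sine equals 2.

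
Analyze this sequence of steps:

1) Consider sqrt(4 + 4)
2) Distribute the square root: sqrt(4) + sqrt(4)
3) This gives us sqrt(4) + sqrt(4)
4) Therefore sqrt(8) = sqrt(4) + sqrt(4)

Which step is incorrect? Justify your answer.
Step 2: Distribute the square root: sqrt(4) + sqrt(4)

Step 2 incorrectly 'distributes' the square root over addition. The square root function does not distribute: sqrt(a + b) ≠ sqrt(a) + sqrt(b). In fact, sqrt(4 + 4) = sqrt(8) ≈ 2.8284, while sqrt(4) + sqrt(4) ≈ 4.0000.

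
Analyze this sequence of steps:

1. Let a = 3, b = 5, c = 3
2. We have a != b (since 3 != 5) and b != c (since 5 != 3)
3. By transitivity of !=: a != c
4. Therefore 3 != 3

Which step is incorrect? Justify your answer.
Step 3: By transitivity of !=: a != c

Step 3 incorrectly applies transitivity to the '!=' relation. Transitivity states: if a R b and b R c, then a R c. However, '!=' is not transitive. Counterexample: 3 != 5 and 5 != 3, but 3 = 3 (both equal 3). Transitivity holds for relations like <, <=, =, but not for !=.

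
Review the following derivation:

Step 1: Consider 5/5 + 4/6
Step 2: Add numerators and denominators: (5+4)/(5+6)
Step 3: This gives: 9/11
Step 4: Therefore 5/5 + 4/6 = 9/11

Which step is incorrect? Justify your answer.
Step 2: Add numerators and denominators: (5+4)/(5+6)

Step 2 incorrectly adds fractions by separately adding numerators and denominators. This is wrong. The correct method requires a common denominator: 5/5 + 4/6 = (5×6 + 4×5)/(5×6) = 50/30 = 5/3. The method used gives 9/11, which is different.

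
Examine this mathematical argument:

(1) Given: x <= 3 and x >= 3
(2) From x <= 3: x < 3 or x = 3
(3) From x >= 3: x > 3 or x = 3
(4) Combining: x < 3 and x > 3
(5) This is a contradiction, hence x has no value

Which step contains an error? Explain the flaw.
Step 4: Combining: x < 3 and x > 3

Step 4 incorrectly combines the conditions. From x <= 3 and x >= 3, the intersection is x = 3. The error treats the 'or' cases as 'and' requirements. The correct conclusion is that x = 3 is the unique solution, not that no solution exists.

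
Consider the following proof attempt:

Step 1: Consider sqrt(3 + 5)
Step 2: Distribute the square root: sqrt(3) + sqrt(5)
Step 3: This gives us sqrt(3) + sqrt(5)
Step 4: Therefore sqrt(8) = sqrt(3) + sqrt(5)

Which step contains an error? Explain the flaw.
Step 2: Distribute the square root: sqrt(3) + sqrt(5)

Step 2 incorrectly 'distributes' the square root over addition. The square root function does not distribute: sqrt(a + b) ≠ sqrt(a) + sqrt(b). In fact, sqrt(3 + 5) = sqrt(8) ≈ 2.8284, while sqrt(3) + sqrt(5) ≈ 3.9681.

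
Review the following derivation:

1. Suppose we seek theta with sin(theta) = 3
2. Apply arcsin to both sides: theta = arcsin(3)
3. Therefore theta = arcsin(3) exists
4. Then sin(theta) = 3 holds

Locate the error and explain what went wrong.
Step 2: Apply arcsin to both sides: theta = arcsin(3)

Step 2 applies arcsin to 3. However, arcsin(x) is only defined for x in [-1, 1] because sin(theta) can only produce values in that range. Since |3| > 1, arcsin(3) is undefined. There is no angle whose sine equals 3.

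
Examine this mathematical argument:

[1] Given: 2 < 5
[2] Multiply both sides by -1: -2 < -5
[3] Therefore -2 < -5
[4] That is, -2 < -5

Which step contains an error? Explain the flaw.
Step 2: Multiply both sides by -1: -2 < -5

Step 2 multiplies both sides by -1 but fails to reverse the inequality sign. When multiplying (or dividing) an inequality by a negative number, the direction must be reversed. Since 2 < 5, we should get -2 > -5, i.e., -2 > -5.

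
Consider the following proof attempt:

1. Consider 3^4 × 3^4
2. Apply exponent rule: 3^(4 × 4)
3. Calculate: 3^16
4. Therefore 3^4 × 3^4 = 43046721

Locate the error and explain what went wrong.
Step 2: Apply exponent rule: 3^(4 × 4)

Step 2 incorrectly states that a^b × a^c = a^(b×c). The correct rule is a^b × a^c = a^(b+c). The actual value is 3^4 × 3^4 = 3^8 = 6561, not 3^16 = 43046721.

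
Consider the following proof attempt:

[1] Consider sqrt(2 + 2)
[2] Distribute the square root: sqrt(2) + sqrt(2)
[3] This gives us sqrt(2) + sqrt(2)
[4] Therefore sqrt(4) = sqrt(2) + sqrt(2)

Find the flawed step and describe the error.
Step 2: Distribute the square root: sqrt(2) + sqrt(2)

Step 2 incorrectly 'distributes' the square root over addition. The square root function does not distribute: sqrt(a + b) ≠ sqrt(a) + sqrt(b). In fact, sqrt(2 + 2) = sqrt(4) ≈ 2.0000, while sqrt(2) + sqrt(2) ≈ 2.8284.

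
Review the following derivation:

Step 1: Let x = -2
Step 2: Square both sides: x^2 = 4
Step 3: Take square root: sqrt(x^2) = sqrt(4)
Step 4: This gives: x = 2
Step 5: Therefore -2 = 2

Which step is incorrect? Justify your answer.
Step 4: This gives: x = 2

Step 4 incorrectly states that sqrt(x^2) = x. The correct identity is sqrt(x^2) = |x|. Since x = -2 < 0, we have sqrt(x^2) = |-2| = 2, not x = -2.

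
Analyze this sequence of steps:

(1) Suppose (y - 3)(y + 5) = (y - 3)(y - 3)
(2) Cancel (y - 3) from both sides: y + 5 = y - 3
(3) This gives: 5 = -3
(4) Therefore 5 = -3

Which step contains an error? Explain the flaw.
Step 2: Cancel (y - 3) from both sides: y + 5 = y - 3

Step 2 cancels (y - 3) from both sides. This is only valid if (y - 3) ≠ 0, i.e., y ≠ 3. When y = 3, both sides equal zero regardless of the other factors. The correct approach requires considering y = 3 as a separate case.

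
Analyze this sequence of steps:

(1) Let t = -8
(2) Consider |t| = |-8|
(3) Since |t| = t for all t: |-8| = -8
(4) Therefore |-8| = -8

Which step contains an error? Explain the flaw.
Step 3: Since |t| = t for all t: |-8| = -8

Step 3 incorrectly states that |t| = t for all t. The correct definition is |t| = t when t >= 0, and |t| = -t when t < 0. Since -8 < 0, we have |-8| = -(-8) = 8, not -8.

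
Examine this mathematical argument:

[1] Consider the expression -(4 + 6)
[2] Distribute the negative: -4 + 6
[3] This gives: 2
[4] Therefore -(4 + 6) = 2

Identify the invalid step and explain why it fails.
Step 2: Distribute the negative: -4 + 6

Step 2 incorrectly distributes the negative sign. The correct distribution is -(4 + 6) = -4 - 6 = -10. The negative must be applied to both terms, not just the first. The error treats -(4 + 6) as -4 + 6, which equals 2 instead of -10.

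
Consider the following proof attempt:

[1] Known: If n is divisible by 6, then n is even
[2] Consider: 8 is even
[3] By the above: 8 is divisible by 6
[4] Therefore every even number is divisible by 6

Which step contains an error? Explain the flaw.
Step 3: By the above: 8 is divisible by 6

Step 3 commits the fallacy of affirming the consequent. The known fact 'divisible by 6 → even' does NOT imply 'even → divisible by 6'. That would be the converse, which is false. For example, 8 is even but 8 ÷ 6 = 1.33, which is not an integer.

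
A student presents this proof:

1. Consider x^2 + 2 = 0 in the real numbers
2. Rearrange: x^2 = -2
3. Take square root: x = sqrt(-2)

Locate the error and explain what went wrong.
Step 3: Take square root: x = sqrt(-2)

Step 3 takes the square root of -2, which is negative. In the real number system, the square root of a negative number is undefined. The equation x^2 + 2 = 0 has no real solutions. Square roots of negative numbers only exist in the complex numbers.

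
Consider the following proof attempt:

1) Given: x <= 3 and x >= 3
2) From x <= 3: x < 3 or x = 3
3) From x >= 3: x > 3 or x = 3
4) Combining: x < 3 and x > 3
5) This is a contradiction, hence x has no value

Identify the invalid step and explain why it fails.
Step 4: Combining: x < 3 and x > 3

Step 4 incorrectly combines the conditions. From x <= 3 and x >= 3, the intersection is x = 3. The error treats the 'or' cases as 'and' requirements. The correct conclusion is that x = 3 is the unique solution, not that no solution exists.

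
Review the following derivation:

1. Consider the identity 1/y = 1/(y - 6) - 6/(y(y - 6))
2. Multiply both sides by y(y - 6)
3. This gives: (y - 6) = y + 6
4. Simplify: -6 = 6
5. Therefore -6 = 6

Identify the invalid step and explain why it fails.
Step 3: This gives: (y - 6) = y + 6

Step 3 makes a sign error when clearing denominators. Multiplying -6/(y(y - 6)) by y(y - 6) gives -6, not +6. The correct result is (y - 6) = y - 6, which is trivially true, not (y - 6) = y + 6. (Step 1 is a valid identity: 1/(y - 6) - 6/(y(y - 6)) = (y - 6)/(y(y - 6)) = 1/y.)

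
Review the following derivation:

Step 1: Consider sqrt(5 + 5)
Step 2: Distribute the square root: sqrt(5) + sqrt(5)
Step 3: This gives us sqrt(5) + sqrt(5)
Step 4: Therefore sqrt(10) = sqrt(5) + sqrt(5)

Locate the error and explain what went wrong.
Step 2: Distribute the square root: sqrt(5) + sqrt(5)

Step 2 incorrectly 'distributes' the square root over addition. The square root function does not distribute: sqrt(a + b) ≠ sqrt(a) + sqrt(b). In fact, sqrt(5 + 5) = sqrt(10) ≈ 3.1623, while sqrt(5) + sqrt(5) ≈ 4.4721.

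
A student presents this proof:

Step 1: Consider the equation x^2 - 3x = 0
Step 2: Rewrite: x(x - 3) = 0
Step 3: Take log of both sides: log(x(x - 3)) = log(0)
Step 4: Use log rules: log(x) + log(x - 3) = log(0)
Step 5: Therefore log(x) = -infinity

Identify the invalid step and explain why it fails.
Step 3: Take log of both sides: log(x(x - 3)) = log(0)

Step 3 takes the logarithm of both sides, resulting in log(0) on the right side. The logarithm is only defined for positive numbers; log(0) is undefined (approaches negative infinity). This operation is invalid.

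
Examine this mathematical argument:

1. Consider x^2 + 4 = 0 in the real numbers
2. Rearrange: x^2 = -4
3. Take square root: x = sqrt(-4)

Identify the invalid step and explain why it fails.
Step 3: Take square root: x = sqrt(-4)

Step 3 takes the square root of -4, which is negative. In the real number system, the square root of a negative number is undefined. The equation x^2 + 4 = 0 has no real solutions. Square roots of negative numbers only exist in the complex numbers.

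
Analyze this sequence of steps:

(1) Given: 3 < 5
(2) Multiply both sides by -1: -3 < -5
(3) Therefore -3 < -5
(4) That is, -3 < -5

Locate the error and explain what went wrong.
Step 2: Multiply both sides by -1: -3 < -5

Step 2 multiplies both sides by -1 but fails to reverse the inequality sign. When multiplying (or dividing) an inequality by a negative number, the direction must be reversed. Since 3 < 5, we should get -3 > -5, i.e., -3 > -5.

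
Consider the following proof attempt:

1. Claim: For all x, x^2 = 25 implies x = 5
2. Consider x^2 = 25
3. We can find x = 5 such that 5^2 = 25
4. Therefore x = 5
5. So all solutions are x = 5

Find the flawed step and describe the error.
Step 4: Therefore x = 5

Step 4 incorrectly concludes that x = 5 is the only solution. The proof shows that x = 5 is A solution (existence), but does not show it is the ONLY solution (uniqueness). In fact, x = -5 is also a solution since (-5)^2 = 25. Finding one solution doesn't prove there are no others.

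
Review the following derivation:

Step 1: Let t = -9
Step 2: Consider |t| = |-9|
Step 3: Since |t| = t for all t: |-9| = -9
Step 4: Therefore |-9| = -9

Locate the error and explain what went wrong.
Step 3: Since |t| = t for all t: |-9| = -9

Step 3 incorrectly states that |t| = t for all t. The correct definition is |t| = t when t >= 0, and |t| = -t when t < 0. Since -9 < 0, we have |-9| = -(-9) = 9, not -9.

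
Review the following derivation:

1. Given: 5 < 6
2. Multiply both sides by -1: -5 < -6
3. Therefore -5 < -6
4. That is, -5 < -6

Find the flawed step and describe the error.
Step 2: Multiply both sides by -1: -5 < -6

Step 2 multiplies both sides by -1 but fails to reverse the inequality sign. When multiplying (or dividing) an inequality by a negative number, the direction must be reversed. Since 5 < 6, we should get -5 > -6, i.e., -5 > -6.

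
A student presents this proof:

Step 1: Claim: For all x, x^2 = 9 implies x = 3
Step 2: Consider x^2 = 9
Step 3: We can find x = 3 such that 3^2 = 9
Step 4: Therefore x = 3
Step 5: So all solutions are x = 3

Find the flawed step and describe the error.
Step 4: Therefore x = 3

Step 4 incorrectly concludes that x = 3 is the only solution. The proof shows that x = 3 is A solution (existence), but does not show it is the ONLY solution (uniqueness). In fact, x = -3 is also a solution since (-3)^2 = 9. Finding one solution doesn't prove there are no others.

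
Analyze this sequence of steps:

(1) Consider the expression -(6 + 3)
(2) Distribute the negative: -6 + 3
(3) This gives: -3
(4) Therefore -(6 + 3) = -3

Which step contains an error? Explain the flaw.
Step 2: Distribute the negative: -6 + 3

Step 2 incorrectly distributes the negative sign. The correct distribution is -(6 + 3) = -6 - 3 = -9. The negative must be applied to both terms, not just the first. The error treats -(6 + 3) as -6 + 3, which equals -3 instead of -9.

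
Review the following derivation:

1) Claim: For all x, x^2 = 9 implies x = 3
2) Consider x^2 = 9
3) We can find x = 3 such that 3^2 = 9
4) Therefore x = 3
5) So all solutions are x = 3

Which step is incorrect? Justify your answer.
Step 4: Therefore x = 3

Step 4 incorrectly concludes that x = 3 is the only solution. The proof shows that x = 3 is A solution (existence), but does not show it is the ONLY solution (uniqueness). In fact, x = -3 is also a solution since (-3)^2 = 9. Finding one solution doesn't prove there are no others.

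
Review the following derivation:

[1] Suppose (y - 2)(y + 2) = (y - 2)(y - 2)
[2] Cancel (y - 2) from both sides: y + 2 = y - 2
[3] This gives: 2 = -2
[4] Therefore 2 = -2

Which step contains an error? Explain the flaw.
Step 2: Cancel (y - 2) from both sides: y + 2 = y - 2

Step 2 cancels (y - 2) from both sides. This is only valid if (y - 2) ≠ 0, i.e., y ≠ 2. When y = 2, both sides equal zero regardless of the other factors. The correct approach requires considering y = 2 as a separate case.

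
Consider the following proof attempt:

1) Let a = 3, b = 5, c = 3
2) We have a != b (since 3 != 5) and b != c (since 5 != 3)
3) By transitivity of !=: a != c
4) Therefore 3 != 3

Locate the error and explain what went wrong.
Step 3: By transitivity of !=: a != c

Step 3 incorrectly applies transitivity to the '!=' relation. Transitivity states: if a R b and b R c, then a R c. However, '!=' is not transitive. Counterexample: 3 != 5 and 5 != 3, but 3 = 3 (both equal 3). Transitivity holds for relations like <, <=, =, but not for !=.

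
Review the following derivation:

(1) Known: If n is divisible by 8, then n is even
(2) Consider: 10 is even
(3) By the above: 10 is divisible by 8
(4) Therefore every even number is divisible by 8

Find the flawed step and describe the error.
Step 3: By the above: 10 is divisible by 8

Step 3 commits the fallacy of affirming the consequent. The known fact 'divisible by 8 → even' does NOT imply 'even → divisible by 8'. That would be the converse, which is false. For example, 10 is even but 10 ÷ 8 = 1.25, which is not an integer.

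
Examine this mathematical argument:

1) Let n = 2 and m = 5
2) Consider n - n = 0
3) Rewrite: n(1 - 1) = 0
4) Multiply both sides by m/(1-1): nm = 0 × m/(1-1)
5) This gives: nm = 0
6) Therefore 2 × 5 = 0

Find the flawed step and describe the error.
Step 4: Multiply both sides by m/(1-1): nm = 0 × m/(1-1)

Step 4 multiplies both sides by m/(1-1). However, 1-1 = 0, so this is multiplication by m/0, which is undefined. We cannot multiply by an undefined expression.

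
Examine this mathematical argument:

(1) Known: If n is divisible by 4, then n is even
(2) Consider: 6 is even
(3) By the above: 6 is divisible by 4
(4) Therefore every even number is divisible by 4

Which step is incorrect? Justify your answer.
Step 3: By the above: 6 is divisible by 4

Step 3 commits the fallacy of affirming the consequent. The known fact 'divisible by 4 → even' does NOT imply 'even → divisible by 4'. That would be the converse, which is false. For example, 6 is even but 6 ÷ 4 = 1.50, which is not an integer.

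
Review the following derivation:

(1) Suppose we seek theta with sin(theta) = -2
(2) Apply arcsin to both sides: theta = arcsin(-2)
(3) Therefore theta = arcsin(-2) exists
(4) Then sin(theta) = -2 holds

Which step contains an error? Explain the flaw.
Step 2: Apply arcsin to both sides: theta = arcsin(-2)

Step 2 applies arcsin to -2. However, arcsin(x) is only defined for x in [-1, 1] because sin(theta) can only produce values in that range. Since |-2| > 1, arcsin(-2) is undefined. There is no angle whose sine equals -2.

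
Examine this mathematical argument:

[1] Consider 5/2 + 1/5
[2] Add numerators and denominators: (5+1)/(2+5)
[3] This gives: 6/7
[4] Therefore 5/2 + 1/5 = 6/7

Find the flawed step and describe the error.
Step 2: Add numerators and denominators: (5+1)/(2+5)

Step 2 incorrectly adds fractions by separately adding numerators and denominators. This is wrong. The correct method requires a common denominator: 5/2 + 1/5 = (5×5 + 1×2)/(2×5) = 27/10 = 27/10. The method used gives 6/7, which is different.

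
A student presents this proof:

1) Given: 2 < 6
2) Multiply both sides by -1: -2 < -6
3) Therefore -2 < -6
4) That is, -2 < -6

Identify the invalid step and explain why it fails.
Step 2: Multiply both sides by -1: -2 < -6

Step 2 multiplies both sides by -1 but fails to reverse the inequality sign. When multiplying (or dividing) an inequality by a negative number, the direction must be reversed. Since 2 < 6, we should get -2 > -6, i.e., -2 > -6.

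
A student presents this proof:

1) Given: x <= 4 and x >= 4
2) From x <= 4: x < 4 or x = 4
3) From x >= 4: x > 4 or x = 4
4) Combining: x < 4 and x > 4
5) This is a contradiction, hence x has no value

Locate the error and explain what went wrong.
Step 4: Combining: x < 4 and x > 4

Step 4 incorrectly combines the conditions. From x <= 4 and x >= 4, the intersection is x = 4. The error treats the 'or' cases as 'and' requirements. The correct conclusion is that x = 4 is the unique solution, not that no solution exists.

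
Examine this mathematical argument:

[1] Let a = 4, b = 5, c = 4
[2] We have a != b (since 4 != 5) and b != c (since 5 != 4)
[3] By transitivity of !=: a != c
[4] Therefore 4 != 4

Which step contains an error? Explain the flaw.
Step 3: By transitivity of !=: a != c

Step 3 incorrectly applies transitivity to the '!=' relation. Transitivity states: if a R b and b R c, then a R c. However, '!=' is not transitive. Counterexample: 4 != 5 and 5 != 4, but 4 = 4 (both equal 4). Transitivity holds for relations like <, <=, =, but not for !=.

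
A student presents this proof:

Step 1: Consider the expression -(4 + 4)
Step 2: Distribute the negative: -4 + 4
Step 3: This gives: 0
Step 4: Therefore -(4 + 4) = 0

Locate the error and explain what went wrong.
Step 2: Distribute the negative: -4 + 4

Step 2 incorrectly distributes the negative sign. The correct distribution is -(4 + 4) = -4 - 4 = -8. The negative must be applied to both terms, not just the first. The error treats -(4 + 4) as -4 + 4, which equals 0 instead of -8.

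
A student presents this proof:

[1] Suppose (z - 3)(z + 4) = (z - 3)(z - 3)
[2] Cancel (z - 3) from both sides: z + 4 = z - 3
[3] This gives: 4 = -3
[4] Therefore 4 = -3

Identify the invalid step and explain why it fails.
Step 2: Cancel (z - 3) from both sides: z + 4 = z - 3

Step 2 cancels (z - 3) from both sides. This is only valid if (z - 3) ≠ 0, i.e., z ≠ 3. When z = 3, both sides equal zero regardless of the other factors. The correct approach requires considering z = 3 as a separate case.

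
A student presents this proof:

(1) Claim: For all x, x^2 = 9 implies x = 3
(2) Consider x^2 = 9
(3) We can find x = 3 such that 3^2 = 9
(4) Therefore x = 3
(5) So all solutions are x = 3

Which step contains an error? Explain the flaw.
Step 4: Therefore x = 3

Step 4 incorrectly concludes that x = 3 is the only solution. The proof shows that x = 3 is A solution (existence), but does not show it is the ONLY solution (uniqueness). In fact, x = -3 is also a solution since (-3)^2 = 9. Finding one solution doesn't prove there are no others.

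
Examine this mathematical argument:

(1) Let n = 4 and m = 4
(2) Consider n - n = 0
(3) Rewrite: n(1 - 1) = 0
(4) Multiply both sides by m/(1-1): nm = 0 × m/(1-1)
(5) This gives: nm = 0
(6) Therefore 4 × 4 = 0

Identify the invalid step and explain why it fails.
Step 4: Multiply both sides by m/(1-1): nm = 0 × m/(1-1)

Step 4 multiplies both sides by m/(1-1). However, 1-1 = 0, so this is multiplication by m/0, which is undefined. We cannot multiply by an undefined expression.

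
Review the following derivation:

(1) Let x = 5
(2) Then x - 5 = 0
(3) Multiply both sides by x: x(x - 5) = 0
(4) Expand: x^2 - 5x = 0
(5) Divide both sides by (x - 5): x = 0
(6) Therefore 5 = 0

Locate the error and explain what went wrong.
Step 5: Divide both sides by (x - 5): x = 0

Step 5 divides both sides by (x - 5). However, since x = 5, we have (x - 5) = 0. Division by zero is undefined, making this step invalid.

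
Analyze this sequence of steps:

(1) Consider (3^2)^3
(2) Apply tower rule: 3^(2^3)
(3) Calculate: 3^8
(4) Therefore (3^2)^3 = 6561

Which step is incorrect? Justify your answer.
Step 2: Apply tower rule: 3^(2^3)

Step 2 incorrectly states that (a^b)^c = a^(b^c). The correct rule is (a^b)^c = a^(b×c). The actual value is (3^2)^3 = 3^6 = 729, not 3^8 = 6561.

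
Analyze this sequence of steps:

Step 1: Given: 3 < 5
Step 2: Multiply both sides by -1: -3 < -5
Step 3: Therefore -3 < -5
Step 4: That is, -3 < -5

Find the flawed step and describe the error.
Step 2: Multiply both sides by -1: -3 < -5

Step 2 multiplies both sides by -1 but fails to reverse the inequality sign. When multiplying (or dividing) an inequality by a negative number, the direction must be reversed. Since 3 < 5, we should get -3 > -5, i.e., -3 > -5.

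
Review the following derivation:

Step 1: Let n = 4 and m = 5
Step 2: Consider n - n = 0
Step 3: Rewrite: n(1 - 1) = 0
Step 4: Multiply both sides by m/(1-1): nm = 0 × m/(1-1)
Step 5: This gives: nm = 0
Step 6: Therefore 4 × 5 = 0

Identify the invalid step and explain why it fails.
Step 4: Multiply both sides by m/(1-1): nm = 0 × m/(1-1)

Step 4 multiplies both sides by m/(1-1). However, 1-1 = 0, so this is multiplication by m/0, which is undefined. We cannot multiply by an undefined expression.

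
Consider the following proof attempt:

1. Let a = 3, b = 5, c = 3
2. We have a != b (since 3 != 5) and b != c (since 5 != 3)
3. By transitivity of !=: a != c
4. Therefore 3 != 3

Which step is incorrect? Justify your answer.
Step 3: By transitivity of !=: a != c

Step 3 incorrectly applies transitivity to the '!=' relation. Transitivity states: if a R b and b R c, then a R c. However, '!=' is not transitive. Counterexample: 3 != 5 and 5 != 3, but 3 = 3 (both equal 3). Transitivity holds for relations like <, <=, =, but not for !=.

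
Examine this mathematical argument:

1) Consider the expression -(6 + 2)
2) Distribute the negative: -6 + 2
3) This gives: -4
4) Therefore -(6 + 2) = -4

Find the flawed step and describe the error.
Step 2: Distribute the negative: -6 + 2

Step 2 incorrectly distributes the negative sign. The correct distribution is -(6 + 2) = -6 - 2 = -8. The negative must be applied to both terms, not just the first. The error treats -(6 + 2) as -6 + 2, which equals -4 instead of -8.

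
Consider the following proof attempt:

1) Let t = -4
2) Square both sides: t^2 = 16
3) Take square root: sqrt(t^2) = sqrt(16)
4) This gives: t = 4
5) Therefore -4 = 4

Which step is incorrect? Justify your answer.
Step 4: This gives: t = 4

Step 4 incorrectly states that sqrt(t^2) = t. The correct identity is sqrt(t^2) = |t|. Since t = -4 < 0, we have sqrt(t^2) = |-4| = 4, not t = -4.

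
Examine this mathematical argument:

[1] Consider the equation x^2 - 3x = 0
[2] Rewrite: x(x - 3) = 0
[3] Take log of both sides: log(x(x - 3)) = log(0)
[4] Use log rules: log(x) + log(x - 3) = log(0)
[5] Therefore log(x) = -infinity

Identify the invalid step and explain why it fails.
Step 3: Take log of both sides: log(x(x - 3)) = log(0)

Step 3 takes the logarithm of both sides, resulting in log(0) on the right side. The logarithm is only defined for positive numbers; log(0) is undefined (approaches negative infinity). This operation is invalid.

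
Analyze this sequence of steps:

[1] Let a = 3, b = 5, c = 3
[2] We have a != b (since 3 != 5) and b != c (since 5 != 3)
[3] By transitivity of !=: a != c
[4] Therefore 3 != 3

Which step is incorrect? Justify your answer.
Step 3: By transitivity of !=: a != c

Step 3 incorrectly applies transitivity to the '!=' relation. Transitivity states: if a R b and b R c, then a R c. However, '!=' is not transitive. Counterexample: 3 != 5 and 5 != 3, but 3 = 3 (both equal 3). Transitivity holds for relations like <, <=, =, but not for !=.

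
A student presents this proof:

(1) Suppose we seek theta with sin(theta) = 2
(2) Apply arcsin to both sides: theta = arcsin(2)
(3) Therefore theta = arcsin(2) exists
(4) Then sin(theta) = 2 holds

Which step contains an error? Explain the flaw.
Step 2: Apply arcsin to both sides: theta = arcsin(2)

Step 2 applies arcsin to 2. However, arcsin(x) is only defined for x in [-1, 1] because sin(theta) can only produce values in that range. Since |2| > 1, arcsin(2) is undefined. There is no angle whose sine equals 2.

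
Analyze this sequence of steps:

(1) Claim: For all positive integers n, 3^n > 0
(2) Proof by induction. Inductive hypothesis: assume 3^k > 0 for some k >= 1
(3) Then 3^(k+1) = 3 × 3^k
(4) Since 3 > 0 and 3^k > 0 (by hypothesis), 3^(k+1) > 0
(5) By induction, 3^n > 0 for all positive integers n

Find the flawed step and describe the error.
Step 5: By induction, 3^n > 0 for all positive integers n

Step 5 concludes the proof by induction, but no base case was ever established. A valid induction proof requires: (1) a base case proving 3^1 > 0, and (2) an inductive step showing IF 3^k > 0 THEN 3^(k+1) > 0. Steps 2-4 correctly establish the inductive step, but without the base case the conclusion in step 5 does not follow.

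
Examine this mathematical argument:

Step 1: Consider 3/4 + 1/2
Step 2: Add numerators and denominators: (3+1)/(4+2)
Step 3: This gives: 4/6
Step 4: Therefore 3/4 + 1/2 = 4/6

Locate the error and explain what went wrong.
Step 2: Add numerators and denominators: (3+1)/(4+2)

Step 2 incorrectly adds fractions by separately adding numerators and denominators. This is wrong. The correct method requires a common denominator: 3/4 + 1/2 = (3×2 + 1×4)/(4×2) = 10/8 = 5/4. The method used gives 4/6, which is different.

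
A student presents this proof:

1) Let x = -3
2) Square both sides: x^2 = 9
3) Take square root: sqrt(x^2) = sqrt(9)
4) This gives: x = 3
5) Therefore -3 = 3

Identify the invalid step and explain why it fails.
Step 4: This gives: x = 3

Step 4 incorrectly states that sqrt(x^2) = x. The correct identity is sqrt(x^2) = |x|. Since x = -3 < 0, we have sqrt(x^2) = |-3| = 3, not x = -3.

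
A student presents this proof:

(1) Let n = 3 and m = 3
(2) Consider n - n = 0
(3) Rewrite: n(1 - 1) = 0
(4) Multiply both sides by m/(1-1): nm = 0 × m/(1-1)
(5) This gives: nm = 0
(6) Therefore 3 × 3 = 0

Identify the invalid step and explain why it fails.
Step 4: Multiply both sides by m/(1-1): nm = 0 × m/(1-1)

Step 4 multiplies both sides by m/(1-1). However, 1-1 = 0, so this is multiplication by m/0, which is undefined. We cannot multiply by an undefined expression.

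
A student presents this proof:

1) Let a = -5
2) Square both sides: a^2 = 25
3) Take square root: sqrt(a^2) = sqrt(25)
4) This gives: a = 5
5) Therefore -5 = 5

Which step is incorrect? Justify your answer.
Step 4: This gives: a = 5

Step 4 incorrectly states that sqrt(a^2) = a. The correct identity is sqrt(a^2) = |a|. Since a = -5 < 0, we have sqrt(a^2) = |-5| = 5, not a = -5.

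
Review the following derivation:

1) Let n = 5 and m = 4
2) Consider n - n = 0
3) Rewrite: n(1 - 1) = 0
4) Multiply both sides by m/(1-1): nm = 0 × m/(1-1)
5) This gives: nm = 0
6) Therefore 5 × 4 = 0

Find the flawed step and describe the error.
Step 4: Multiply both sides by m/(1-1): nm = 0 × m/(1-1)

Step 4 multiplies both sides by m/(1-1). However, 1-1 = 0, so this is multiplication by m/0, which is undefined. We cannot multiply by an undefined expression.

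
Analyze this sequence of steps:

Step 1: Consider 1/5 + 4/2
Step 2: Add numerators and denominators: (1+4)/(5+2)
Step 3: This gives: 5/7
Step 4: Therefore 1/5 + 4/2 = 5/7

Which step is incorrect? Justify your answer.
Step 2: Add numerators and denominators: (1+4)/(5+2)

Step 2 incorrectly adds fractions by separately adding numerators and denominators. This is wrong. The correct method requires a common denominator: 1/5 + 4/2 = (1×2 + 4×5)/(5×2) = 22/10 = 11/5. The method used gives 5/7, which is different.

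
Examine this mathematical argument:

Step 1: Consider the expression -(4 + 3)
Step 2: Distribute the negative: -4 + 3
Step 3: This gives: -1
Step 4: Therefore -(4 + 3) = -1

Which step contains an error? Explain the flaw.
Step 2: Distribute the negative: -4 + 3

Step 2 incorrectly distributes the negative sign. The correct distribution is -(4 + 3) = -4 - 3 = -7. The negative must be applied to both terms, not just the first. The error treats -(4 + 3) as -4 + 3, which equals -1 instead of -7.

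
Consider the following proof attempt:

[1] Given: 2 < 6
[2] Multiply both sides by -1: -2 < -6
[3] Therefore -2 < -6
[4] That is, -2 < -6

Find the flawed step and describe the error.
Step 2: Multiply both sides by -1: -2 < -6

Step 2 multiplies both sides by -1 but fails to reverse the inequality sign. When multiplying (or dividing) an inequality by a negative number, the direction must be reversed. Since 2 < 6, we should get -2 > -6, i.e., -2 > -6.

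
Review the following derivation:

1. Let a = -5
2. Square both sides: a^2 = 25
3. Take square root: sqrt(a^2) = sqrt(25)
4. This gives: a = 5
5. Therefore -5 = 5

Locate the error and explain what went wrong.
Step 4: This gives: a = 5

Step 4 incorrectly states that sqrt(a^2) = a. The correct identity is sqrt(a^2) = |a|. Since a = -5 < 0, we have sqrt(a^2) = |-5| = 5, not a = -5.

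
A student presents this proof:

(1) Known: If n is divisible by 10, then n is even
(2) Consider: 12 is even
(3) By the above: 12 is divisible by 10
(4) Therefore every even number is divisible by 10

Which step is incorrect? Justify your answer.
Step 3: By the above: 12 is divisible by 10

Step 3 commits the fallacy of affirming the consequent. The known fact 'divisible by 10 → even' does NOT imply 'even → divisible by 10'. That would be the converse, which is false. For example, 12 is even but 12 ÷ 10 = 1.20, which is not an integer.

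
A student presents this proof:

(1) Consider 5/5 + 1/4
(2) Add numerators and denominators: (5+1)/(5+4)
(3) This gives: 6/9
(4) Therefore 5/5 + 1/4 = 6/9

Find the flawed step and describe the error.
Step 2: Add numerators and denominators: (5+1)/(5+4)

Step 2 incorrectly adds fractions by separately adding numerators and denominators. This is wrong. The correct method requires a common denominator: 5/5 + 1/4 = (5×4 + 1×5)/(5×4) = 25/20 = 5/4. The method used gives 6/9, which is different.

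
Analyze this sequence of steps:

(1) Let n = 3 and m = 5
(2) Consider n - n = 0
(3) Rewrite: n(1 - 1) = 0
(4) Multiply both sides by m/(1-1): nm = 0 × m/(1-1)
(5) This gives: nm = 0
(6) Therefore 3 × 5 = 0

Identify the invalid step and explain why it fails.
Step 4: Multiply both sides by m/(1-1): nm = 0 × m/(1-1)

Step 4 multiplies both sides by m/(1-1). However, 1-1 = 0, so this is multiplication by m/0, which is undefined. We cannot multiply by an undefined expression.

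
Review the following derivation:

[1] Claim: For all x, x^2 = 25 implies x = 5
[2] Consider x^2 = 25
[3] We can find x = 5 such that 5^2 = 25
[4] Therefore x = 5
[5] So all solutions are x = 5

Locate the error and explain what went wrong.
Step 4: Therefore x = 5

Step 4 incorrectly concludes that x = 5 is the only solution. The proof shows that x = 5 is A solution (existence), but does not show it is the ONLY solution (uniqueness). In fact, x = -5 is also a solution since (-5)^2 = 25. Finding one solution doesn't prove there are no others.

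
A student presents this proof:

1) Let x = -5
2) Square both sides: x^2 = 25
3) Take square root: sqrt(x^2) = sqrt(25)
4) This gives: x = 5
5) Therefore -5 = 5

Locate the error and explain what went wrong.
Step 4: This gives: x = 5

Step 4 incorrectly states that sqrt(x^2) = x. The correct identity is sqrt(x^2) = |x|. Since x = -5 < 0, we have sqrt(x^2) = |-5| = 5, not x = -5.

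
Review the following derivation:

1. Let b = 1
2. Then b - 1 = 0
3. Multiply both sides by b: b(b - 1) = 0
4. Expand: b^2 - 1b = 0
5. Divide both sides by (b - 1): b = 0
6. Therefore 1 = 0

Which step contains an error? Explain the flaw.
Step 5: Divide both sides by (b - 1): b = 0

Step 5 divides both sides by (b - 1). However, since b = 1, we have (b - 1) = 0. Division by zero is undefined, making this step invalid.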